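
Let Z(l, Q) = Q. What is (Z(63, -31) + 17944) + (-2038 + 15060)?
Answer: 30935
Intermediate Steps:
(Z(63, -31) + 17944) + (-2038 + 15060) = (-31 + 17944) + (-2038 + 15060) = 17913 + 13022 = 30935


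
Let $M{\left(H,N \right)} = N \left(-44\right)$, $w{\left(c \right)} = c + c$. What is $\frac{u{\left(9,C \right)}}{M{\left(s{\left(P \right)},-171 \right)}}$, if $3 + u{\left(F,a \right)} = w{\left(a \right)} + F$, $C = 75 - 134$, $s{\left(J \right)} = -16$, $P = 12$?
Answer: $- \frac{28}{1881} \approx -0.014886$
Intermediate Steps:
$w{\left(c \right)} = 2 c$
$C = -59$ ($C = 75 - 134 = -59$)
$u{\left(F,a \right)} = -3 + F + 2 a$ ($u{\left(F,a \right)} = -3 + \left(2 a + F\right) = -3 + \left(F + 2 a\right) = -3 + F + 2 a$)
$M{\left(H,N \right)} = - 44 N$
$\frac{u{\left(9,C \right)}}{M{\left(s{\left(P \right)},-171 \right)}} = \frac{-3 + 9 + 2 \left(-59\right)}{\left(-44\right) \left(-171\right)} = \frac{-3 + 9 - 118}{7524} = \left(-112\right) \frac{1}{7524} = - \frac{28}{1881}$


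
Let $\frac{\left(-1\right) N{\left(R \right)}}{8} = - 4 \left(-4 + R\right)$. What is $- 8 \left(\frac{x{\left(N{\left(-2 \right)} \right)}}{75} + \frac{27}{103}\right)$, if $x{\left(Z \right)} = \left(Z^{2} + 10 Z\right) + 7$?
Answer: $- \frac{28815824}{7725} \approx -3730.2$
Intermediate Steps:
$N{\left(R \right)} = -128 + 32 R$ ($N{\left(R \right)} = - 8 \left(- 4 \left(-4 + R\right)\right) = - 8 \left(16 - 4 R\right) = -128 + 32 R$)
$x{\left(Z \right)} = 7 + Z^{2} + 10 Z$
$- 8 \left(\frac{x{\left(N{\left(-2 \right)} \right)}}{75} + \frac{27}{103}\right) = - 8 \left(\frac{7 + \left(-128 + 32 \left(-2\right)\right)^{2} + 10 \left(-128 + 32 \left(-2\right)\right)}{75} + \frac{27}{103}\right) = - 8 \left(\left(7 + \left(-128 - 64\right)^{2} + 10 \left(-128 - 64\right)\right) \frac{1}{75} + 27 \cdot \frac{1}{103}\right) = - 8 \left(\left(7 + \left(-192\right)^{2} + 10 \left(-192\right)\right) \frac{1}{75} + \frac{27}{103}\right) = - 8 \left(\left(7 + 36864 - 1920\right) \frac{1}{75} + \frac{27}{103}\right) = - 8 \left(34951 \cdot \frac{1}{75} + \frac{27}{103}\right) = - 8 \left(\frac{34951}{75} + \frac{27}{103}\right) = \left(-8\right) \frac{3601978}{7725} = - \frac{28815824}{7725}$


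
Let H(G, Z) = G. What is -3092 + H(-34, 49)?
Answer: -3126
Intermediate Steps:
-3092 + H(-34, 49) = -3092 - 34 = -3126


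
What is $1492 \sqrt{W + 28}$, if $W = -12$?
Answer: $5968$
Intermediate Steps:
$1492 \sqrt{W + 28} = 1492 \sqrt{-12 + 28} = 1492 \sqrt{16} = 1492 \cdot 4 = 5968$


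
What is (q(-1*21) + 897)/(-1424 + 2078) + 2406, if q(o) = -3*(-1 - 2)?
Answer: 262405/109 ≈ 2407.4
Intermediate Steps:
q(o) = 9 (q(o) = -3*(-3) = 9)
(q(-1*21) + 897)/(-1424 + 2078) + 2406 = (9 + 897)/(-1424 + 2078) + 2406 = 906/654 + 2406 = 906*(1/654) + 2406 = 151/109 + 2406 = 262405/109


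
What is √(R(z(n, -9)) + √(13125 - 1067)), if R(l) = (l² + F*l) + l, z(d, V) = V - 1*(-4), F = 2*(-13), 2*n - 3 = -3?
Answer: √(150 + √12058) ≈ 16.119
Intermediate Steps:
n = 0 (n = 3/2 + (½)*(-3) = 3/2 - 3/2 = 0)
F = -26
z(d, V) = 4 + V (z(d, V) = V + 4 = 4 + V)
R(l) = l² - 25*l (R(l) = (l² - 26*l) + l = l² - 25*l)
√(R(z(n, -9)) + √(13125 - 1067)) = √((4 - 9)*(-25 + (4 - 9)) + √(13125 - 1067)) = √(-5*(-25 - 5) + √12058) = √(-5*(-30) + √12058) = √(150 + √12058)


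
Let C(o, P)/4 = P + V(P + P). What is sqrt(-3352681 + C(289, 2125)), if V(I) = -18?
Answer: I*sqrt(3344253) ≈ 1828.7*I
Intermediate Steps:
C(o, P) = -72 + 4*P (C(o, P) = 4*(P - 18) = 4*(-18 + P) = -72 + 4*P)
sqrt(-3352681 + C(289, 2125)) = sqrt(-3352681 + (-72 + 4*2125)) = sqrt(-3352681 + (-72 + 8500)) = sqrt(-3352681 + 8428) = sqrt(-3344253) = I*sqrt(3344253)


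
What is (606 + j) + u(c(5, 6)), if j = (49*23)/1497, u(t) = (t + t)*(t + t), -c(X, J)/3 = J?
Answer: 2848421/1497 ≈ 1902.8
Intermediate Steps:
c(X, J) = -3*J
u(t) = 4*t**2 (u(t) = (2*t)*(2*t) = 4*t**2)
j = 1127/1497 (j = 1127*(1/1497) = 1127/1497 ≈ 0.75284)
(606 + j) + u(c(5, 6)) = (606 + 1127/1497) + 4*(-3*6)**2 = 908309/1497 + 4*(-18)**2 = 908309/1497 + 4*324 = 908309/1497 + 1296 = 2848421/1497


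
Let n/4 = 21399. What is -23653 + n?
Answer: 61943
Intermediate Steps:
n = 85596 (n = 4*21399 = 85596)
-23653 + n = -23653 + 85596 = 61943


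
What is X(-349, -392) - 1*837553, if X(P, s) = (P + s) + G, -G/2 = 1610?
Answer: -841514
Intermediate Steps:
G = -3220 (G = -2*1610 = -3220)
X(P, s) = -3220 + P + s (X(P, s) = (P + s) - 3220 = -3220 + P + s)
X(-349, -392) - 1*837553 = (-3220 - 349 - 392) - 1*837553 = -3961 - 837553 = -841514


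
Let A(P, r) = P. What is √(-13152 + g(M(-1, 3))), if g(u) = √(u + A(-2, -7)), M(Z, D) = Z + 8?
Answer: √(-13152 + √5) ≈ 114.67*I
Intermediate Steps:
M(Z, D) = 8 + Z
g(u) = √(-2 + u) (g(u) = √(u - 2) = √(-2 + u))
√(-13152 + g(M(-1, 3))) = √(-13152 + √(-2 + (8 - 1))) = √(-13152 + √(-2 + 7)) = √(-13152 + √5)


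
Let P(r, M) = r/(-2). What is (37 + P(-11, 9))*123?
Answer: 10455/2 ≈ 5227.5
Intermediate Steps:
P(r, M) = -r/2 (P(r, M) = r*(-½) = -r/2)
(37 + P(-11, 9))*123 = (37 - ½*(-11))*123 = (37 + 11/2)*123 = (85/2)*123 = 10455/2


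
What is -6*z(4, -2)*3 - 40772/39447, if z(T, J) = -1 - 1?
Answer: 1379320/39447 ≈ 34.966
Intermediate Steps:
z(T, J) = -2
-6*z(4, -2)*3 - 40772/39447 = -6*(-2)*3 - 40772/39447 = 12*3 - 40772*1/39447 = 36 - 40772/39447 = 1379320/39447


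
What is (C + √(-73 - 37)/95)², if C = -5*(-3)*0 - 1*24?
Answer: (2280 - I*√110)²/9025 ≈ 575.99 - 5.2992*I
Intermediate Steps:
C = -24 (C = 15*0 - 24 = 0 - 24 = -24)
(C + √(-73 - 37)/95)² = (-24 + √(-73 - 37)/95)² = (-24 + √(-110)*(1/95))² = (-24 + (I*√110)*(1/95))² = (-24 + I*√110/95)²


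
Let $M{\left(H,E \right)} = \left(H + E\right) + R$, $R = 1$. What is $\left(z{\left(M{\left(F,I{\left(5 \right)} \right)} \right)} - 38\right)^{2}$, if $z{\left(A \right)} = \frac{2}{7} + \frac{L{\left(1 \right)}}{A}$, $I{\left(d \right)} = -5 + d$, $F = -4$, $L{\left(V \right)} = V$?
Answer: $\frac{638401}{441} \approx 1447.6$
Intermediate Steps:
$M{\left(H,E \right)} = 1 + E + H$ ($M{\left(H,E \right)} = \left(H + E\right) + 1 = \left(E + H\right) + 1 = 1 + E + H$)
$z{\left(A \right)} = \frac{2}{7} + \frac{1}{A}$ ($z{\left(A \right)} = \frac{2}{7} + 1 \frac{1}{A} = 2 \cdot \frac{1}{7} + \frac{1}{A} = \frac{2}{7} + \frac{1}{A}$)
$\left(z{\left(M{\left(F,I{\left(5 \right)} \right)} \right)} - 38\right)^{2} = \left(\left(\frac{2}{7} + \frac{1}{1 + \left(-5 + 5\right) - 4}\right) - 38\right)^{2} = \left(\left(\frac{2}{7} + \frac{1}{1 + 0 - 4}\right) - 38\right)^{2} = \left(\left(\frac{2}{7} + \frac{1}{-3}\right) - 38\right)^{2} = \left(\left(\frac{2}{7} - \frac{1}{3}\right) - 38\right)^{2} = \left(- \frac{1}{21} - 38\right)^{2} = \left(- \frac{799}{21}\right)^{2} = \frac{638401}{441}$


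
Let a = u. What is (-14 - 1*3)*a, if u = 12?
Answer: -204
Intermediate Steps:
a = 12
(-14 - 1*3)*a = (-14 - 1*3)*12 = (-14 - 3)*12 = -17*12 = -204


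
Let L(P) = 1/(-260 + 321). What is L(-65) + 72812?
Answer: 4441533/61 ≈ 72812.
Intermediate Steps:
L(P) = 1/61
L(-65) + 72812 = 1/61 + 72812 = 4441533/61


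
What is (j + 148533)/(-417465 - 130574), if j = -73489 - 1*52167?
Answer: -22877/548039 ≈ -0.041743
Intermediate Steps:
j = -125656 (j = -73489 - 52167 = -125656)
(j + 148533)/(-417465 - 130574) = (-125656 + 148533)/(-417465 - 130574) = 22877/(-548039) = 22877*(-1/548039) = -22877/548039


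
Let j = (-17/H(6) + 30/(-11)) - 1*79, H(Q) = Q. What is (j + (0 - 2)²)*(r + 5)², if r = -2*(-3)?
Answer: -58487/6 ≈ -9747.8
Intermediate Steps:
r = 6
j = -5581/66 (j = (-17/6 + 30/(-11)) - 1*79 = (-17*⅙ + 30*(-1/11)) - 79 = (-17/6 - 30/11) - 79 = -367/66 - 79 = -5581/66 ≈ -84.561)
(j + (0 - 2)²)*(r + 5)² = (-5581/66 + (0 - 2)²)*(6 + 5)² = (-5581/66 + (-2)²)*11² = (-5581/66 + 4)*121 = -5317/66*121 = -58487/6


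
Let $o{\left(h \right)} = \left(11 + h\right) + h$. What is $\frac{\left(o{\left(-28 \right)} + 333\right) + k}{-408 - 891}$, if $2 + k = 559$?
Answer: $- \frac{845}{1299} \approx -0.6505$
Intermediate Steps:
$k = 557$ ($k = -2 + 559 = 557$)
$o{\left(h \right)} = 11 + 2 h$
$\frac{\left(o{\left(-28 \right)} + 333\right) + k}{-408 - 891} = \frac{\left(\left(11 + 2 \left(-28\right)\right) + 333\right) + 557}{-408 - 891} = \frac{\left(\left(11 - 56\right) + 333\right) + 557}{-1299} = \left(\left(-45 + 333\right) + 557\right) \left(- \frac{1}{1299}\right) = \left(288 + 557\right) \left(- \frac{1}{1299}\right) = 845 \left(- \frac{1}{1299}\right) = - \frac{845}{1299}$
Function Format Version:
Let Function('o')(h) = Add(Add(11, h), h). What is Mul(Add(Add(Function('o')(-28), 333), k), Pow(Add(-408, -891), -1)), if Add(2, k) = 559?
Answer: Rational(-845, 1299) ≈ -0.65050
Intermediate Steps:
k = 557 (k = Add(-2, 559) = 557)
Function('o')(h) = Add(11, Mul(2, h))
Mul(Add(Add(Function('o')(-28), 333), k), Pow(Add(-408, -891), -1)) = Mul(Add(Add(Add(11, Mul(2, -28)), 333), 557), Pow(Add(-408, -891), -1)) = Mul(Add(Add(Add(11, -56), 333), 557), Pow(-1299, -1)) = Mul(Add(Add(-45, 333), 557), Rational(-1, 1299)) = Mul(Add(288, 557), Rational(-1, 1299)) = Mul(845, Rational(-1, 1299)) = Rational(-845, 1299)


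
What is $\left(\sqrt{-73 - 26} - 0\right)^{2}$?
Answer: $-99$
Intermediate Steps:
$\left(\sqrt{-73 - 26} - 0\right)^{2} = \left(\sqrt{-99} + 0\right)^{2} = \left(3 i \sqrt{11} + 0\right)^{2} = \left(3 i \sqrt{11}\right)^{2} = -99$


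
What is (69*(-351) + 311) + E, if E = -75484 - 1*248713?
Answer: -348105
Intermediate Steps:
E = -324197 (E = -75484 - 248713 = -324197)
(69*(-351) + 311) + E = (69*(-351) + 311) - 324197 = (-24219 + 311) - 324197 = -23908 - 324197 = -348105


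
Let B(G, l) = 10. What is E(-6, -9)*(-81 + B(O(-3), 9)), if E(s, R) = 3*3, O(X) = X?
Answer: -639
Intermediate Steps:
E(s, R) = 9
E(-6, -9)*(-81 + B(O(-3), 9)) = 9*(-81 + 10) = 9*(-71) = -639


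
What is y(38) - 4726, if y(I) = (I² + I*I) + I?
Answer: -1800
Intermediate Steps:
y(I) = I + 2*I² (y(I) = (I² + I²) + I = 2*I² + I = I + 2*I²)
y(38) - 4726 = 38*(1 + 2*38) - 4726 = 38*(1 + 76) - 4726 = 38*77 - 4726 = 2926 - 4726 = -1800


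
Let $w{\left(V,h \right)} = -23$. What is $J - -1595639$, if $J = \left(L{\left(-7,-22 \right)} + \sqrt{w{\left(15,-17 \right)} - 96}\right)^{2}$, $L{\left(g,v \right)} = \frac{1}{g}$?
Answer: $\frac{78180481}{49} - \frac{2 i \sqrt{119}}{7} \approx 1.5955 \cdot 10^{6} - 3.1168 i$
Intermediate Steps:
$J = \left(- \frac{1}{7} + i \sqrt{119}\right)^{2}$ ($J = \left(\frac{1}{-7} + \sqrt{-23 - 96}\right)^{2} = \left(- \frac{1}{7} + \sqrt{-119}\right)^{2} = \left(- \frac{1}{7} + i \sqrt{119}\right)^{2} \approx -118.98 - 3.1168 i$)
$J - -1595639 = \frac{\left(1 - 7 i \sqrt{119}\right)^{2}}{49} - -1595639 = \frac{\left(1 - 7 i \sqrt{119}\right)^{2}}{49} + \left(-174216 + 1769855\right) = \frac{\left(1 - 7 i \sqrt{119}\right)^{2}}{49} + 1595639 = 1595639 + \frac{\left(1 - 7 i \sqrt{119}\right)^{2}}{49}$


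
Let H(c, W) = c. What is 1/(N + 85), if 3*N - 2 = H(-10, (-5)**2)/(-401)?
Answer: 1203/103067 ≈ 0.011672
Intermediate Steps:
N = 812/1203 (N = 2/3 + (-10/(-401))/3 = 2/3 + (-10*(-1/401))/3 = 2/3 + (1/3)*(10/401) = 2/3 + 10/1203 = 812/1203 ≈ 0.67498)
1/(N + 85) = 1/(812/1203 + 85) = 1/(103067/1203) = 1203/103067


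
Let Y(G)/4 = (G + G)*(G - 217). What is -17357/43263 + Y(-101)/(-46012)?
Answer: -2978699639/497654289 ≈ -5.9855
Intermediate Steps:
Y(G) = 8*G*(-217 + G) (Y(G) = 4*((G + G)*(G - 217)) = 4*((2*G)*(-217 + G)) = 4*(2*G*(-217 + G)) = 8*G*(-217 + G))
-17357/43263 + Y(-101)/(-46012) = -17357/43263 + (8*(-101)*(-217 - 101))/(-46012) = -17357*1/43263 + (8*(-101)*(-318))*(-1/46012) = -17357/43263 + 256944*(-1/46012) = -17357/43263 - 64236/11503 = -2978699639/497654289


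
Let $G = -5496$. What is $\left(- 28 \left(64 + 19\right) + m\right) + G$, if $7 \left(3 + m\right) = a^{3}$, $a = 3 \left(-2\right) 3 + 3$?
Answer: $- \frac{58136}{7} \approx -8305.1$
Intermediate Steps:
$a = -15$ ($a = \left(-6\right) 3 + 3 = -18 + 3 = -15$)
$m = - \frac{3396}{7}$ ($m = -3 + \frac{\left(-15\right)^{3}}{7} = -3 + \frac{1}{7} \left(-3375\right) = -3 - \frac{3375}{7} = - \frac{3396}{7} \approx -485.14$)
$\left(- 28 \left(64 + 19\right) + m\right) + G = \left(- 28 \left(64 + 19\right) - \frac{3396}{7}\right) - 5496 = \left(\left(-28\right) 83 - \frac{3396}{7}\right) - 5496 = \left(-2324 - \frac{3396}{7}\right) - 5496 = - \frac{19664}{7} - 5496 = - \frac{58136}{7}$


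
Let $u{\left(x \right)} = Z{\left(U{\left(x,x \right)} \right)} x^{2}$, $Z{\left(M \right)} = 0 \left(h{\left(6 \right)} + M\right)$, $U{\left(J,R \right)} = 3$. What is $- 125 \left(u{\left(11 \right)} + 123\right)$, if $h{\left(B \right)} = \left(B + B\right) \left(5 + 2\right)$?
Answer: $-15375$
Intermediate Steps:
$h{\left(B \right)} = 14 B$ ($h{\left(B \right)} = 2 B 7 = 14 B$)
$Z{\left(M \right)} = 0$ ($Z{\left(M \right)} = 0 \left(14 \cdot 6 + M\right) = 0 \left(84 + M\right) = 0$)
$u{\left(x \right)} = 0$ ($u{\left(x \right)} = 0 x^{2} = 0$)
$- 125 \left(u{\left(11 \right)} + 123\right) = - 125 \left(0 + 123\right) = \left(-125\right) 123 = -15375$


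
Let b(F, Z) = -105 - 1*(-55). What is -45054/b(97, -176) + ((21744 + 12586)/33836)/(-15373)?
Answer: 5858831057053/6502010350 ≈ 901.08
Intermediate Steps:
b(F, Z) = -50 (b(F, Z) = -105 + 55 = -50)
-45054/b(97, -176) + ((21744 + 12586)/33836)/(-15373) = -45054/(-50) + ((21744 + 12586)/33836)/(-15373) = -45054*(-1/50) + (34330*(1/33836))*(-1/15373) = 22527/25 + (17165/16918)*(-1/15373) = 22527/25 - 17165/260080414 = 5858831057053/6502010350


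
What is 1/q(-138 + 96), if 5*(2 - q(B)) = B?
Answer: 5/52 ≈ 0.096154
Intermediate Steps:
q(B) = 2 - B/5
1/q(-138 + 96) = 1/(2 - (-138 + 96)/5) = 1/(2 - ⅕*(-42)) = 1/(2 + 42/5) = 1/(52/5) = 5/52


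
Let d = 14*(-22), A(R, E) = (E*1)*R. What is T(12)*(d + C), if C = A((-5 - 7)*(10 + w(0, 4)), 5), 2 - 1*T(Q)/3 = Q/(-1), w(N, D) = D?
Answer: -48216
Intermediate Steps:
T(Q) = 6 + 3*Q (T(Q) = 6 - 3*Q/(-1) = 6 - 3*Q*(-1) = 6 - (-3)*Q = 6 + 3*Q)
A(R, E) = E*R
C = -840 (C = 5*((-5 - 7)*(10 + 4)) = 5*(-12*14) = 5*(-168) = -840)
d = -308
T(12)*(d + C) = (6 + 3*12)*(-308 - 840) = (6 + 36)*(-1148) = 42*(-1148) = -48216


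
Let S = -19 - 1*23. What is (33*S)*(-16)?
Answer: 22176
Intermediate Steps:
S = -42 (S = -19 - 23 = -42)
(33*S)*(-16) = (33*(-42))*(-16) = -1386*(-16) = 22176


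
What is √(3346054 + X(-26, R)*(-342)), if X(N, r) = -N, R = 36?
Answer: √3337162 ≈ 1826.8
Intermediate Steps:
√(3346054 + X(-26, R)*(-342)) = √(3346054 - 1*(-26)*(-342)) = √(3346054 + 26*(-342)) = √(3346054 - 8892) = √3337162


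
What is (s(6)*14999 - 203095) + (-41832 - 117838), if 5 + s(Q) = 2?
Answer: -407762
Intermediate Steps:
s(Q) = -3 (s(Q) = -5 + 2 = -3)
(s(6)*14999 - 203095) + (-41832 - 117838) = (-3*14999 - 203095) + (-41832 - 117838) = (-44997 - 203095) - 159670 = -248092 - 159670 = -407762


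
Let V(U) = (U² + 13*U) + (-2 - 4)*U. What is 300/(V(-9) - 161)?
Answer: -300/143 ≈ -2.0979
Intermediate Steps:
V(U) = U² + 7*U (V(U) = (U² + 13*U) - 6*U = U² + 7*U)
300/(V(-9) - 161) = 300/(-9*(7 - 9) - 161) = 300/(-9*(-2) - 161) = 300/(18 - 161) = 300/(-143) = 300*(-1/143) = -300/143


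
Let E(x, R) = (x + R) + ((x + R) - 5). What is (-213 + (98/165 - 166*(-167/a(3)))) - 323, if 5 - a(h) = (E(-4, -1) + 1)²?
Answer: -21447452/31515 ≈ -680.55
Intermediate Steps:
E(x, R) = -5 + 2*R + 2*x (E(x, R) = (R + x) + ((R + x) - 5) = (R + x) + (-5 + R + x) = -5 + 2*R + 2*x)
a(h) = -191 (a(h) = 5 - ((-5 + 2*(-1) + 2*(-4)) + 1)² = 5 - ((-5 - 2 - 8) + 1)² = 5 - (-15 + 1)² = 5 - 1*(-14)² = 5 - 1*196 = 5 - 196 = -191)
(-213 + (98/165 - 166*(-167/a(3)))) - 323 = (-213 + (98/165 - 166/((-191/(-167))))) - 323 = (-213 + (98*(1/165) - 166/((-191*(-1/167))))) - 323 = (-213 + (98/165 - 166/191/167)) - 323 = (-213 + (98/165 - 166*167/191)) - 323 = (-213 + (98/165 - 27722/191)) - 323 = (-213 - 4555412/31515) - 323 = -11268107/31515 - 323 = -21447452/31515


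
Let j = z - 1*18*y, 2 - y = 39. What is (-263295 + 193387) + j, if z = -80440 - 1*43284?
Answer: -192966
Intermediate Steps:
y = -37 (y = 2 - 1*39 = 2 - 39 = -37)
z = -123724 (z = -80440 - 43284 = -123724)
j = -123058 (j = -123724 - 1*18*(-37) = -123724 - 18*(-37) = -123724 - 1*(-666) = -123724 + 666 = -123058)
(-263295 + 193387) + j = (-263295 + 193387) - 123058 = -69908 - 123058 = -192966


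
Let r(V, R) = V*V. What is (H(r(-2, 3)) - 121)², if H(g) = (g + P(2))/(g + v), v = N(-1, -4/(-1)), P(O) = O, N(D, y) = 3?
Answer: 707281/49 ≈ 14434.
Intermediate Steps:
v = 3
r(V, R) = V²
H(g) = (2 + g)/(3 + g) (H(g) = (g + 2)/(g + 3) = (2 + g)/(3 + g))
(H(r(-2, 3)) - 121)² = ((2 + (-2)²)/(3 + (-2)²) - 121)² = ((2 + 4)/(3 + 4) - 121)² = (6/7 - 121)² = (-841/7)² = 707281/49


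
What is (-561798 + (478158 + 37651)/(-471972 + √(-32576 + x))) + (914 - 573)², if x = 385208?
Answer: -8270197509649661/18563101346 - 515809*√88158/111378608076 ≈ -4.4552e+5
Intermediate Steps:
(-561798 + (478158 + 37651)/(-471972 + √(-32576 + x))) + (914 - 573)² = (-561798 + (478158 + 37651)/(-471972 + √(-32576 + 385208))) + (914 - 573)² = (-561798 + 515809/(-471972 + √352632)) + 341² = (-561798 + 515809/(-471972 + 2*√88158)) + 116281 = -445517 + 515809/(-471972 + 2*√88158)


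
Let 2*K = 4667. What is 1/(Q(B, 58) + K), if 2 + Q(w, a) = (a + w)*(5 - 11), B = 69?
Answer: 2/3139 ≈ 0.00063715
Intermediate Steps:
K = 4667/2 (K = (½)*4667 = 4667/2 ≈ 2333.5)
Q(w, a) = -2 - 6*a - 6*w (Q(w, a) = -2 + (a + w)*(5 - 11) = -2 + (a + w)*(-6) = -2 + (-6*a - 6*w) = -2 - 6*a - 6*w)
1/(Q(B, 58) + K) = 1/((-2 - 6*58 - 6*69) + 4667/2) = 1/((-2 - 348 - 414) + 4667/2) = 1/(-764 + 4667/2) = 1/(3139/2) = 2/3139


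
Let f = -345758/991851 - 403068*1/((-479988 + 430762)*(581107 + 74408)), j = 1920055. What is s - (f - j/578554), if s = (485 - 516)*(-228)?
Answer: 1039247031313248184908013/146959265369273807310 ≈ 7071.7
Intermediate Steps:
f = -88544851025752/254011320238515 (f = -345758*1/991851 - 403068/((-49226*655515)) = -49394/141693 - 403068/(-32268381390) = -49394/141693 - 403068*(-1/32268381390) = -49394/141693 + 67178/5378063565 = -88544851025752/254011320238515 ≈ -0.34859)
s = 7068 (s = -31*(-228) = 7068)
s - (f - j/578554) = 7068 - (-88544851025752/254011320238515 - 1920055/578554) = 7068 - 1*(-538943683220914840933/146959265369273807310) = 7068 + 538943683220914840933/146959265369273807310 = 1039247031313248184908013/146959265369273807310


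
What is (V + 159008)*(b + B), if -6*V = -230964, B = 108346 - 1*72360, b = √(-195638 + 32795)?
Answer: 7107306972 + 197502*I*√162843 ≈ 7.1073e+9 + 7.97e+7*I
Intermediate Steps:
b = I*√162843 (b = √(-162843) = I*√162843 ≈ 403.54*I)
B = 35986 (B = 108346 - 72360 = 35986)
V = 38494 (V = -⅙*(-230964) = 38494)
(V + 159008)*(b + B) = (38494 + 159008)*(I*√162843 + 35986) = 197502*(35986 + I*√162843) = 7107306972 + 197502*I*√162843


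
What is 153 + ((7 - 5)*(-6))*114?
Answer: -1215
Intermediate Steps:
153 + ((7 - 5)*(-6))*114 = 153 + (2*(-6))*114 = 153 - 12*114 = 153 - 1368 = -1215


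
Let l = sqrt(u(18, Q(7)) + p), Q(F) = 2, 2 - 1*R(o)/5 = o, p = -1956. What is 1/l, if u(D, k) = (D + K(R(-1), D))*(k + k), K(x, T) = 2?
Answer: -I*sqrt(469)/938 ≈ -0.023088*I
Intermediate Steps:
R(o) = 10 - 5*o
u(D, k) = 2*k*(2 + D) (u(D, k) = (D + 2)*(k + k) = (2 + D)*(2*k) = 2*k*(2 + D))
l = 2*I*sqrt(469) (l = sqrt(2*2*(2 + 18) - 1956) = sqrt(2*2*20 - 1956) = sqrt(80 - 1956) = sqrt(-1876) = 2*I*sqrt(469) ≈ 43.313*I)
1/l = 1/(2*I*sqrt(469)) = -I*sqrt(469)/938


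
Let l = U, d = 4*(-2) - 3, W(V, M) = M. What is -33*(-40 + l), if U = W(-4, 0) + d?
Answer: 1683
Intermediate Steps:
d = -11 (d = -8 - 3 = -11)
U = -11 (U = 0 - 11 = -11)
l = -11
-33*(-40 + l) = -33*(-40 - 11) = -33*(-51) = 1683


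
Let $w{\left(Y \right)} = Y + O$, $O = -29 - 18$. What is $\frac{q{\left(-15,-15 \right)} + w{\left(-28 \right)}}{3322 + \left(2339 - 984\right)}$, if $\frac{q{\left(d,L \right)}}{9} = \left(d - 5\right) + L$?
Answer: $- \frac{130}{1559} \approx -0.083387$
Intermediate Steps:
$O = -47$ ($O = -29 - 18 = -47$)
$w{\left(Y \right)} = -47 + Y$ ($w{\left(Y \right)} = Y - 47 = -47 + Y$)
$q{\left(d,L \right)} = -45 + 9 L + 9 d$ ($q{\left(d,L \right)} = 9 \left(\left(d - 5\right) + L\right) = 9 \left(\left(-5 + d\right) + L\right) = 9 \left(-5 + L + d\right) = -45 + 9 L + 9 d$)
$\frac{q{\left(-15,-15 \right)} + w{\left(-28 \right)}}{3322 + \left(2339 - 984\right)} = \frac{\left(-45 + 9 \left(-15\right) + 9 \left(-15\right)\right) - 75}{3322 + \left(2339 - 984\right)} = \frac{\left(-45 - 135 - 135\right) - 75}{3322 + 1355} = \frac{-315 - 75}{4677} = \left(-390\right) \frac{1}{4677} = - \frac{130}{1559}$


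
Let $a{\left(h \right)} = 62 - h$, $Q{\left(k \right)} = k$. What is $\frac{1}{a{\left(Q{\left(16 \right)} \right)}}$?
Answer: $\frac{1}{46} \approx 0.021739$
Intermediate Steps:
$\frac{1}{a{\left(Q{\left(16 \right)} \right)}} = \frac{1}{62 - 16} = \frac{1}{46}$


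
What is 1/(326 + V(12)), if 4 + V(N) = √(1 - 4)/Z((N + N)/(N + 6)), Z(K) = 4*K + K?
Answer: 128800/41473627 - 60*I*√3/41473627 ≈ 0.0031056 - 2.5058e-6*I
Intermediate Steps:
Z(K) = 5*K
V(N) = -4 + I*√3*(6 + N)/(10*N) (V(N) = -4 + √(1 - 4)/((5*((N + N)/(N + 6)))) = -4 + √(-3)/((5*((2*N)/(6 + N)))) = -4 + (I*√3)/((5*(2*N/(6 + N)))) = -4 + (I*√3)/((10*N/(6 + N))) = -4 + (I*√3)*((6 + N)/(10*N)) = -4 + I*√3*(6 + N)/(10*N))
1/(326 + V(12)) = 1/(326 + (⅒)*(-40*12 + I*√3*(6 + 12))/12) = 1/(326 + (⅒)*(1/12)*(-480 + I*√3*18)) = 1/(326 + (⅒)*(1/12)*(-480 + 18*I*√3)) = 1/(326 + (-4 + 3*I*√3/20)) = 1/(322 + 3*I*√3/20)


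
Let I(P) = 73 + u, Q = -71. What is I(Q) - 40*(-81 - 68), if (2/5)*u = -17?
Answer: 11981/2 ≈ 5990.5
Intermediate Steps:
u = -85/2 (u = (5/2)*(-17) = -85/2 ≈ -42.500)
I(P) = 61/2 (I(P) = 73 - 85/2 = 61/2)
I(Q) - 40*(-81 - 68) = 61/2 - 40*(-81 - 68) = 61/2 - 40*(-149) = 61/2 - 1*(-5960) = 61/2 + 5960 = 11981/2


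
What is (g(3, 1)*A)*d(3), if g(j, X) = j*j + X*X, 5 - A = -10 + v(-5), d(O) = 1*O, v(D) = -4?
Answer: 570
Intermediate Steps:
d(O) = O
A = 19 (A = 5 - (-10 - 4) = 5 - 1*(-14) = 5 + 14 = 19)
g(j, X) = X² + j² (g(j, X) = j² + X² = X² + j²)
(g(3, 1)*A)*d(3) = ((1² + 3²)*19)*3 = ((1 + 9)*19)*3 = (10*19)*3 = 190*3 = 570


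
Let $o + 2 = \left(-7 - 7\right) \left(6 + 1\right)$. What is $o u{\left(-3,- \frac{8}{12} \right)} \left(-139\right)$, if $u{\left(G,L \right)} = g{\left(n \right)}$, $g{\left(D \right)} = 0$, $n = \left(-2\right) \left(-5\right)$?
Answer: $0$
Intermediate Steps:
$n = 10$
$u{\left(G,L \right)} = 0$
$o = -100$ ($o = -2 + \left(-7 - 7\right) \left(6 + 1\right) = -2 - 98 = -100$)
$o u{\left(-3,- \frac{8}{12} \right)} \left(-139\right) = \left(-100\right) 0 \left(-139\right) = 0 \left(-139\right) = 0$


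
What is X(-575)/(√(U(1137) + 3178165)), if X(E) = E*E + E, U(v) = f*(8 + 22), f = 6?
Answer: 66010*√3178345/635669 ≈ 185.13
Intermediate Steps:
U(v) = 180 (U(v) = 6*(8 + 22) = 6*30 = 180)
X(E) = E + E² (X(E) = E² + E = E + E²)
X(-575)/(√(U(1137) + 3178165)) = (-575*(1 - 575))/(√(180 + 3178165)) = (-575*(-574))/(√3178345) = 330050*(√3178345/3178345) = 66010*√3178345/635669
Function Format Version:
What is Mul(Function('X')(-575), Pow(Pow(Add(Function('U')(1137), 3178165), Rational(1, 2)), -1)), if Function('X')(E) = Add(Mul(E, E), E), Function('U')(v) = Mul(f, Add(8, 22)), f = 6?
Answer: Mul(Rational(66010, 635669), Pow(3178345, Rational(1, 2))) ≈ 185.13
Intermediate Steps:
Function('U')(v) = 180 (Function('U')(v) = Mul(6, Add(8, 22)) = Mul(6, 30) = 180)
Function('X')(E) = Add(E, Pow(E, 2)) (Function('X')(E) = Add(Pow(E, 2), E) = Add(E, Pow(E, 2)))
Mul(Function('X')(-575), Pow(Pow(Add(Function('U')(1137), 3178165), Rational(1, 2)), -1)) = Mul(Mul(-575, Add(1, -575)), Pow(Pow(Add(180, 3178165), Rational(1, 2)), -1)) = Mul(Mul(-575, -574), Pow(Pow(3178345, Rational(1, 2)), -1)) = Mul(330050, Mul(Rational(1, 3178345), Pow(3178345, Rational(1, 2)))) = Mul(Rational(66010, 635669), Pow(3178345, Rational(1, 2)))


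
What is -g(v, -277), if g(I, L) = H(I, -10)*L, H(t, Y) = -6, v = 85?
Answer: -1662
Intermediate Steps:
g(I, L) = -6*L
-g(v, -277) = -(-6)*(-277) = -1*1662 = -1662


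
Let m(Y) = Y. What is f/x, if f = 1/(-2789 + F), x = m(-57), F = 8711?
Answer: -1/337554 ≈ -2.9625e-6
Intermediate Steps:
x = -57
f = 1/5922 (f = 1/(-2789 + 8711) = 1/5922 ≈ 0.00016886)
f/x = (1/5922)/(-57) = (1/5922)*(-1/57) = -1/337554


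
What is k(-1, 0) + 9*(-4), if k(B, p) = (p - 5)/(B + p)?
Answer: -31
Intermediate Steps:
k(B, p) = (-5 + p)/(B + p)
k(-1, 0) + 9*(-4) = (-5 + 0)/(-1 + 0) + 9*(-4) = -5/(-1) - 36 = -1*(-5) - 36 = 5 - 36 = -31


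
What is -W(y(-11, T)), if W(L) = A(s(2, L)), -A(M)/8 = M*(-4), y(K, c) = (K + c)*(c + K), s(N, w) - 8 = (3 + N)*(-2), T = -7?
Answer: 64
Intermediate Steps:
s(N, w) = 2 - 2*N (s(N, w) = 8 + (3 + N)*(-2) = 8 + (-6 - 2*N) = 2 - 2*N)
y(K, c) = (K + c)² (y(K, c) = (K + c)*(K + c) = (K + c)²)
A(M) = 32*M (A(M) = -8*M*(-4) = -(-32)*M = 32*M)
W(L) = -64 (W(L) = 32*(2 - 2*2) = 32*(2 - 4) = 32*(-2) = -64)
-W(y(-11, T)) = -1*(-64) = 64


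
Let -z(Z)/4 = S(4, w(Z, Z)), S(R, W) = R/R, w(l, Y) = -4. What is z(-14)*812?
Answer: -3248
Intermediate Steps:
S(R, W) = 1
z(Z) = -4 (z(Z) = -4*1 = -4)
z(-14)*812 = -4*812 = -3248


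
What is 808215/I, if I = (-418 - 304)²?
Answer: 808215/521284 ≈ 1.5504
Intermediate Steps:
I = 521284 (I = (-722)² = 521284)
808215/I = 808215/521284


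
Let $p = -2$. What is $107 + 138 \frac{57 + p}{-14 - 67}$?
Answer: $\frac{359}{27} \approx 13.296$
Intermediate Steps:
$107 + 138 \frac{57 + p}{-14 - 67} = 107 + 138 \frac{57 - 2}{-14 - 67} = 107 + 138 \frac{55}{-81} = 107 + 138 \cdot 55 \left(- \frac{1}{81}\right) = 107 + 138 \left(- \frac{55}{81}\right) = 107 - \frac{2530}{27} = \frac{359}{27}$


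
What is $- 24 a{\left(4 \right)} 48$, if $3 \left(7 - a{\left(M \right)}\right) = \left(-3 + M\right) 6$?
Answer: $-5760$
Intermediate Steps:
$a{\left(M \right)} = 13 - 2 M$ ($a{\left(M \right)} = 7 - \frac{\left(-3 + M\right) 6}{3} = 7 - \frac{-18 + 6 M}{3} = 7 - \left(-6 + 2 M\right) = 13 - 2 M$)
$- 24 a{\left(4 \right)} 48 = - 24 \left(13 - 8\right) 48 = \left(-24\right) 5 \cdot 48 = \left(-120\right) 48 = -5760$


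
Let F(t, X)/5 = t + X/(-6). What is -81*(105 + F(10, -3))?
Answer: -25515/2 ≈ -12758.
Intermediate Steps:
F(t, X) = 5*t - 5*X/6 (F(t, X) = 5*(t + X/(-6)) = 5*(t + X*(-1/6)) = 5*(t - X/6) = 5*t - 5*X/6)
-81*(105 + F(10, -3)) = -81*(105 + (5*10 - 5/6*(-3))) = -81*(105 + (50 + 5/2)) = -81*(105 + 105/2) = -81*315/2 = -25515/2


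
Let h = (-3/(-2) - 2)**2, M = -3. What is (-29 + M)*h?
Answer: -8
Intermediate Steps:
h = 1/4 (h = (-3*(-1/2) - 2)**2 = (3/2 - 2)**2 = (-1/2)**2 = 1/4 ≈ 0.25000)
(-29 + M)*h = (-29 - 3)*(1/4) = -32*1/4 = -8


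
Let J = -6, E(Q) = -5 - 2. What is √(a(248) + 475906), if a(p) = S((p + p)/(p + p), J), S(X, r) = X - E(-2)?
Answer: √475914 ≈ 689.87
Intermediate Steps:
E(Q) = -7
S(X, r) = 7 + X (S(X, r) = X - 1*(-7) = X + 7 = 7 + X)
a(p) = 8 (a(p) = 7 + (p + p)/(p + p) = 7 + (2*p)/((2*p)) = 7 + (2*p)*(1/(2*p)) = 7 + 1 = 8)
√(a(248) + 475906) = √(8 + 475906) = √475914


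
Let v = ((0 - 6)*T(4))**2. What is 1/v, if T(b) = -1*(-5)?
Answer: 1/900 ≈ 0.0011111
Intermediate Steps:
T(b) = 5
v = 900 (v = ((0 - 6)*5)**2 = (-6*5)**2 = (-30)**2 = 900)
1/v = 1/900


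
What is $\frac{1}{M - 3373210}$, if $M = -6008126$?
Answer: $- \frac{1}{9381336} \approx -1.0659 \cdot 10^{-7}$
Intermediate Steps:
$\frac{1}{M - 3373210} = \frac{1}{-6008126 - 3373210} = \frac{1}{-9381336} = - \frac{1}{9381336}$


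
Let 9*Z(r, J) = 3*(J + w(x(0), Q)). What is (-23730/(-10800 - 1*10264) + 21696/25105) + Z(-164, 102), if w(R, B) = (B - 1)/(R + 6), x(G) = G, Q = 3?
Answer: 85909956893/2379652740 ≈ 36.102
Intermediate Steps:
w(R, B) = (-1 + B)/(6 + R)
Z(r, J) = ⅑ + J/3 (Z(r, J) = (3*(J + (-1 + 3)/(6 + 0)))/9 = (3*(J + 2/6))/9 = (3*(J + (⅙)*2))/9 = (3*(J + ⅓))/9 = (3*(⅓ + J))/9 = (1 + 3*J)/9 = ⅑ + J/3)
(-23730/(-10800 - 1*10264) + 21696/25105) + Z(-164, 102) = (-23730/(-10800 - 1*10264) + 21696/25105) + (⅑ + (⅓)*102) = (-23730/(-10800 - 10264) + 21696*(1/25105)) + (⅑ + 34) = (-23730/(-21064) + 21696/25105) + 307/9 = (-23730*(-1/21064) + 21696/25105) + 307/9 = (11865/10532 + 21696/25105) + 307/9 = 526373097/264405860 + 307/9 = 85909956893/2379652740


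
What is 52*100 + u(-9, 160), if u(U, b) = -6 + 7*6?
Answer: 5236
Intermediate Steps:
u(U, b) = 36 (u(U, b) = -6 + 42 = 36)
52*100 + u(-9, 160) = 52*100 + 36 = 5200 + 36 = 5236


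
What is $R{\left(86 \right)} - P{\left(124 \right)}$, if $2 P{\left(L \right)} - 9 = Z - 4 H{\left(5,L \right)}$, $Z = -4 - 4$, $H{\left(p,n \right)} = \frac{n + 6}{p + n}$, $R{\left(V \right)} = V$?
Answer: $\frac{22579}{258} \approx 87.516$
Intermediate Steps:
$H{\left(p,n \right)} = \frac{6 + n}{n + p}$
$Z = -8$
$P{\left(L \right)} = \frac{1}{2} - \frac{2 \left(6 + L\right)}{5 + L}$ ($P{\left(L \right)} = \frac{9}{2} + \frac{-8 - 4 \frac{6 + L}{L + 5}}{2} = \frac{9}{2} + \frac{-8 - 4 \frac{6 + L}{5 + L}}{2} = \frac{9}{2} + \frac{-8 - \frac{4 \left(6 + L\right)}{5 + L}}{2} = \frac{9}{2} - \left(4 + \frac{2 \left(6 + L\right)}{5 + L}\right) = \frac{1}{2} - \frac{2 \left(6 + L\right)}{5 + L}$)
$R{\left(86 \right)} - P{\left(124 \right)} = 86 - \frac{-19 - 372}{2 \left(5 + 124\right)} = 86 - \frac{-19 - 372}{2 \cdot 129} = 86 - \frac{1}{2} \cdot \frac{1}{129} \left(-391\right) = 86 - - \frac{391}{258} = 86 + \frac{391}{258} = \frac{22579}{258}$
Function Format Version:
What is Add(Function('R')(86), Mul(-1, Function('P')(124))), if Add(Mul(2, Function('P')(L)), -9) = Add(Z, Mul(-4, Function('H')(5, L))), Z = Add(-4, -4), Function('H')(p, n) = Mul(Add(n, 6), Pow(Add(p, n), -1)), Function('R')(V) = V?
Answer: Rational(22579, 258) ≈ 87.516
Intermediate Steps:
Function('H')(p, n) = Mul(Pow(Add(n, p), -1), Add(6, n)) (Function('H')(p, n) = Mul(Add(6, n), Pow(Add(n, p), -1)) = Mul(Pow(Add(n, p), -1), Add(6, n)))
Z = -8
Function('P')(L) = Add(Rational(1, 2), Mul(-2, Pow(Add(5, L), -1), Add(6, L))) (Function('P')(L) = Add(Rational(9, 2), Mul(Rational(1, 2), Add(-8, Mul(-4, Mul(Pow(Add(L, 5), -1), Add(6, L)))))) = Add(Rational(9, 2), Mul(Rational(1, 2), Add(-8, Mul(-4, Mul(Pow(Add(5, L), -1), Add(6, L)))))) = Add(Rational(9, 2), Mul(Rational(1, 2), Add(-8, Mul(-4, Pow(Add(5, L), -1), Add(6, L))))) = Add(Rational(9, 2), Add(-4, Mul(-2, Pow(Add(5, L), -1), Add(6, L)))) = Add(Rational(1, 2), Mul(-2, Pow(Add(5, L), -1), Add(6, L))))
Add(Function('R')(86), Mul(-1, Function('P')(124))) = Add(86, Mul(-1, Mul(Rational(1, 2), Pow(Add(5, 124), -1), Add(-19, Mul(-3, 124))))) = Add(86, Mul(-1, Mul(Rational(1, 2), Pow(129, -1), Add(-19, -372)))) = Add(86, Mul(-1, Mul(Rational(1, 2), Rational(1, 129), -391))) = Add(86, Mul(-1, Rational(-391, 258))) = Add(86, Rational(391, 258)) = Rational(22579, 258)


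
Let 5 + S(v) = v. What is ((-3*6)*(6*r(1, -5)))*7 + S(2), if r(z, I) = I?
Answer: 3777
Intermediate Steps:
S(v) = -5 + v
((-3*6)*(6*r(1, -5)))*7 + S(2) = ((-3*6)*(6*(-5)))*7 + (-5 + 2) = -18*(-30)*7 - 3 = 540*7 - 3 = 3780 - 3 = 3777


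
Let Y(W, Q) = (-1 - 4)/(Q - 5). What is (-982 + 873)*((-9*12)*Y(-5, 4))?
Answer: 58860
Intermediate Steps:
Y(W, Q) = -5/(-5 + Q)
(-982 + 873)*((-9*12)*Y(-5, 4)) = (-982 + 873)*((-9*12)*(-5/(-5 + 4))) = -(-11772)*(-5/(-1)) = -(-11772)*(-5*(-1)) = -(-11772)*5 = -109*(-540) = 58860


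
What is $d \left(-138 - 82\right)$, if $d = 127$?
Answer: $-27940$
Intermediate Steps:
$d \left(-138 - 82\right) = 127 \left(-138 - 82\right) = 127 \left(-220\right) = -27940$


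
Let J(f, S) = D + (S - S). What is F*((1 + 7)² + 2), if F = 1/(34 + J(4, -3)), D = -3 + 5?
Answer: 11/6 ≈ 1.8333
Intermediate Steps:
D = 2
J(f, S) = 2 (J(f, S) = 2 + (S - S) = 2 + 0 = 2)
F = 1/36 (F = 1/(34 + 2) = 1/36 ≈ 0.027778)
F*((1 + 7)² + 2) = ((1 + 7)² + 2)/36 = (8² + 2)/36 = (64 + 2)/36 = (1/36)*66 = 11/6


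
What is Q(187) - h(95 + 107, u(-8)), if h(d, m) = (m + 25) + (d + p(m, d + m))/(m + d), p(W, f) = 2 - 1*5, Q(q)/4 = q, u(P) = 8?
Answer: 149951/210 ≈ 714.05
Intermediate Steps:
Q(q) = 4*q
p(W, f) = -3 (p(W, f) = 2 - 5 = -3)
h(d, m) = 25 + m + (-3 + d)/(d + m) (h(d, m) = (m + 25) + (d - 3)/(m + d) = (25 + m) + (-3 + d)/(d + m) = 25 + m + (-3 + d)/(d + m))
Q(187) - h(95 + 107, u(-8)) = 4*187 - (-3 + 8² + 25*8 + 26*(95 + 107) + (95 + 107)*8)/((95 + 107) + 8) = 748 - (-3 + 64 + 200 + 26*202 + 202*8)/(202 + 8) = 748 - (-3 + 64 + 200 + 5252 + 1616)/210 = 748 - 7129/210 = 149951/210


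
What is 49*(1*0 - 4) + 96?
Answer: -100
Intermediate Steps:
49*(1*0 - 4) + 96 = 49*(0 - 4) + 96 = 49*(-4) + 96 = -196 + 96 = -100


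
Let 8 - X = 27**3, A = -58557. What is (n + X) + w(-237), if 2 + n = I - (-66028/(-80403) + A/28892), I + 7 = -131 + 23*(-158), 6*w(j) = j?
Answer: -54561066668531/2323003476 ≈ -23487.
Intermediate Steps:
w(j) = j/6
I = -3772 (I = -7 + (-131 + 23*(-158)) = -7 + (-131 - 3634) = -7 - 3765 = -3772)
X = -19675 (X = 8 - 1*27**3 = 8 - 1*19683 = 8 - 19683 = -19675)
n = -8764214640929/2323003476 (n = -2 + (-3772 - (-66028/(-80403) - 58557/28892)) = -2 + (-3772 - (-66028*(-1/80403) - 58557*1/28892)) = -2 + (-3772 - (66028/80403 - 58557/28892)) = -2 + (-3772 - 1*(-2800477495/2323003476)) = -2 + (-3772 + 2800477495/2323003476) = -2 - 8759568633977/2323003476 = -8764214640929/2323003476 ≈ -3772.8)
(n + X) + w(-237) = (-8764214640929/2323003476 - 19675) + (1/6)*(-237) = -54469308031229/2323003476 - 79/2 = -54561066668531/2323003476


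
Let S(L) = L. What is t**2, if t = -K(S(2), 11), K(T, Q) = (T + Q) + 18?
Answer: 961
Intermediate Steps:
K(T, Q) = 18 + Q + T (K(T, Q) = (Q + T) + 18 = 18 + Q + T)
t = -31 (t = -(18 + 11 + 2) = -1*31 = -31)
t**2 = (-31)**2 = 961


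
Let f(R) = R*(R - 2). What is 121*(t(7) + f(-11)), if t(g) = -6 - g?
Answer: 15730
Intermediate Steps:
f(R) = R*(-2 + R)
121*(t(7) + f(-11)) = 121*((-6 - 1*7) - 11*(-2 - 11)) = 121*((-6 - 7) - 11*(-13)) = 121*(-13 + 143) = 121*130 = 15730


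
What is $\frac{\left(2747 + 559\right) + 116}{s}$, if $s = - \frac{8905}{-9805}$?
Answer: $\frac{6710542}{1781} \approx 3767.9$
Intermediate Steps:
$s = \frac{1781}{1961}$ ($s = \left(-8905\right) \left(- \frac{1}{9805}\right) = \frac{1781}{1961} \approx 0.90821$)
$\frac{\left(2747 + 559\right) + 116}{s} = \frac{\left(2747 + 559\right) + 116}{\frac{1781}{1961}} = \left(3306 + 116\right) \frac{1961}{1781} = 3422 \cdot \frac{1961}{1781} = \frac{6710542}{1781}$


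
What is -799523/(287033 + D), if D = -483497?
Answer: 799523/196464 ≈ 4.0696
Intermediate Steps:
-799523/(287033 + D) = -799523/(287033 - 483497) = -799523/(-196464) = -799523*(-1/196464) = 799523/196464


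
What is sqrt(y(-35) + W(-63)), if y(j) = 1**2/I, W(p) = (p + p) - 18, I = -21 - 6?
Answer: I*sqrt(11667)/9 ≈ 12.002*I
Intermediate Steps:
I = -27
W(p) = -18 + 2*p (W(p) = 2*p - 18 = -18 + 2*p)
y(j) = -1/27 (y(j) = 1**2/(-27) = 1*(-1/27) = -1/27)
sqrt(y(-35) + W(-63)) = sqrt(-1/27 + (-18 + 2*(-63))) = sqrt(-1/27 + (-18 - 126)) = sqrt(-1/27 - 144) = sqrt(-3889/27) = I*sqrt(11667)/9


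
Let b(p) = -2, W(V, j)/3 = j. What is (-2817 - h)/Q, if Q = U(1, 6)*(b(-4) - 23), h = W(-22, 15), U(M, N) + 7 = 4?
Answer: -954/25 ≈ -38.160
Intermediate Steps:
W(V, j) = 3*j
U(M, N) = -3 (U(M, N) = -7 + 4 = -3)
h = 45 (h = 3*15 = 45)
Q = 75 (Q = -3*(-2 - 23) = -3*(-25) = 75)
(-2817 - h)/Q = (-2817 - 1*45)/75 = (-2817 - 45)*(1/75) = -2862*1/75 = -954/25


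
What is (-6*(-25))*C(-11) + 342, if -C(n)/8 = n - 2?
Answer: 15942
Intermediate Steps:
C(n) = 16 - 8*n (C(n) = -8*(n - 2) = -8*(-2 + n) = 16 - 8*n)
(-6*(-25))*C(-11) + 342 = (-6*(-25))*(16 - 8*(-11)) + 342 = 150*(16 + 88) + 342 = 150*104 + 342 = 15600 + 342 = 15942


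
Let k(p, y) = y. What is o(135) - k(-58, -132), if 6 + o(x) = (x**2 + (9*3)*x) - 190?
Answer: 21806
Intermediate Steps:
o(x) = -196 + x**2 + 27*x (o(x) = -6 + ((x**2 + (9*3)*x) - 190) = -6 + ((x**2 + 27*x) - 190) = -6 + (-190 + x**2 + 27*x) = -196 + x**2 + 27*x)
o(135) - k(-58, -132) = (-196 + 135**2 + 27*135) - 1*(-132) = (-196 + 18225 + 3645) + 132 = 21674 + 132 = 21806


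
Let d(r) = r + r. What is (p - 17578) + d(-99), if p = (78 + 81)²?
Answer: 7505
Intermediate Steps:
d(r) = 2*r
p = 25281 (p = 159² = 25281)
(p - 17578) + d(-99) = (25281 - 17578) + 2*(-99) = 7703 - 198 = 7505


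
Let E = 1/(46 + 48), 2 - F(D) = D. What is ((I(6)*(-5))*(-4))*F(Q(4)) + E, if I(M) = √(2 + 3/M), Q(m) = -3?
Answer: 1/94 + 50*√10 ≈ 158.12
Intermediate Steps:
F(D) = 2 - D
E = 1/94 ≈ 0.010638
((I(6)*(-5))*(-4))*F(Q(4)) + E = ((√(2 + 3/6)*(-5))*(-4))*(2 - 1*(-3)) + 1/94 = ((√(2 + 3*(⅙))*(-5))*(-4))*(2 + 3) + 1/94 = ((√(2 + ½)*(-5))*(-4))*5 + 1/94 = ((√(5/2)*(-5))*(-4))*5 + 1/94 = (((√10/2)*(-5))*(-4))*5 + 1/94 = (-5*√10/2*(-4))*5 + 1/94 = (10*√10)*5 + 1/94 = 50*√10 + 1/94 = 1/94 + 50*√10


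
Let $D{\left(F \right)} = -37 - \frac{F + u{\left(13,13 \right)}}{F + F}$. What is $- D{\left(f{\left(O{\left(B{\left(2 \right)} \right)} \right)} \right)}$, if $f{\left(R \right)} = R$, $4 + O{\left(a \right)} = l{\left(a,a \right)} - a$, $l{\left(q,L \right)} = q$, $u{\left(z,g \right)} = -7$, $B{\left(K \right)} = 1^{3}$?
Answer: $\frac{307}{8} \approx 38.375$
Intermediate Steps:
$B{\left(K \right)} = 1$
$O{\left(a \right)} = -4$ ($O{\left(a \right)} = -4 + \left(a - a\right) = -4 + 0 = -4$)
$D{\left(F \right)} = -37 - \frac{-7 + F}{2 F}$ ($D{\left(F \right)} = -37 - \frac{F - 7}{F + F} = -37 - \frac{-7 + F}{2 F}$)
$- D{\left(f{\left(O{\left(B{\left(2 \right)} \right)} \right)} \right)} = - \frac{7 - -300}{2 \left(-4\right)} = - \frac{\left(-1\right) \left(7 + 300\right)}{2 \cdot 4} = - \frac{\left(-1\right) 307}{2 \cdot 4} = \left(-1\right) \left(- \frac{307}{8}\right) = \frac{307}{8}$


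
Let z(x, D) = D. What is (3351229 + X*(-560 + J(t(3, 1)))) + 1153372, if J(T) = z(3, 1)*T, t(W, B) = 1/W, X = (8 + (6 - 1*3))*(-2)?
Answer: 13550741/3 ≈ 4.5169e+6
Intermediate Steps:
X = -22 (X = (8 + (6 - 3))*(-2) = (8 + 3)*(-2) = 11*(-2) = -22)
t(W, B) = 1/W
J(T) = T (J(T) = 1*T = T)
(3351229 + X*(-560 + J(t(3, 1)))) + 1153372 = (3351229 - 22*(-560 + 1/3)) + 1153372 = (3351229 - 22*(-560 + ⅓)) + 1153372 = (3351229 - 22*(-1679/3)) + 1153372 = (3351229 + 36938/3) + 1153372 = 10090625/3 + 1153372 = 13550741/3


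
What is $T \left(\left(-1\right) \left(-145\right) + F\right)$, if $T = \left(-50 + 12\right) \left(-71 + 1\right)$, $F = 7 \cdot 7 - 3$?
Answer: $508060$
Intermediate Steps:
$F = 46$ ($F = 49 - 3 = 46$)
$T = 2660$ ($T = \left(-38\right) \left(-70\right) = 2660$)
$T \left(\left(-1\right) \left(-145\right) + F\right) = 2660 \left(\left(-1\right) \left(-145\right) + 46\right) = 2660 \left(145 + 46\right) = 2660 \cdot 191 = 508060$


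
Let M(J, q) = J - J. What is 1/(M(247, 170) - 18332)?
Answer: -1/18332 ≈ -5.4549e-5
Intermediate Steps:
M(J, q) = 0
1/(M(247, 170) - 18332) = 1/(0 - 18332) = 1/(-18332) = -1/18332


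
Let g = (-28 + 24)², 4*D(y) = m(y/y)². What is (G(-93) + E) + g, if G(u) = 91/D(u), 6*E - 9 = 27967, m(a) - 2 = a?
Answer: 42472/9 ≈ 4719.1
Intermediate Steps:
m(a) = 2 + a
E = 13988/3 (E = 3/2 + (⅙)*27967 = 3/2 + 27967/6 = 13988/3 ≈ 4662.7)
D(y) = 9/4 (D(y) = (2 + y/y)²/4 = (2 + 1)²/4 = (¼)*3² = (¼)*9 = 9/4)
G(u) = 364/9 (G(u) = 91/(9/4) = 91*(4/9) = 364/9)
g = 16 (g = (-4)² = 16)
(G(-93) + E) + g = (364/9 + 13988/3) + 16 = 42328/9 + 16 = 42472/9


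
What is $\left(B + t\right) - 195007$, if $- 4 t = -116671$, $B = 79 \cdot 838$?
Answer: $- \frac{398549}{4} \approx -99637.0$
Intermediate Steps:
$B = 66202$
$t = \frac{116671}{4}$ ($t = \left(- \frac{1}{4}\right) \left(-116671\right) = \frac{116671}{4} \approx 29168.0$)
$\left(B + t\right) - 195007 = \left(66202 + \frac{116671}{4}\right) - 195007 = \frac{381479}{4} - 195007 = - \frac{398549}{4}$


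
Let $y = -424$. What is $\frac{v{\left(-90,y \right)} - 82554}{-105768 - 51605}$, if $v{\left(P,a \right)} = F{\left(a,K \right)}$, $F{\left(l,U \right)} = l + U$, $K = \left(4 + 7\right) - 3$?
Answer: $\frac{82970}{157373} \approx 0.52722$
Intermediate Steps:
$K = 8$ ($K = 11 - 3 = 8$)
$F{\left(l,U \right)} = U + l$
$v{\left(P,a \right)} = 8 + a$
$\frac{v{\left(-90,y \right)} - 82554}{-105768 - 51605} = \frac{\left(8 - 424\right) - 82554}{-105768 - 51605} = \frac{-416 - 82554}{-105768 - 51605} = - \frac{82970}{-105768 - 51605} = - \frac{82970}{-157373} = \left(-82970\right) \left(- \frac{1}{157373}\right) = \frac{82970}{157373}$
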